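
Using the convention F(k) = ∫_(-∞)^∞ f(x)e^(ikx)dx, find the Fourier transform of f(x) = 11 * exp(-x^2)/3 11 * sqrt(pi) * exp(-k^2/4)/3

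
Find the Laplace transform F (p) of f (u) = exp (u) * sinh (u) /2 1/ (2 * p * (p - 2) ) 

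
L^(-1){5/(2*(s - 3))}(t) 5*exp(3*t)/2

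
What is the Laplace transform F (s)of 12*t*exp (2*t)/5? 12/ (5*(s - 2)^2)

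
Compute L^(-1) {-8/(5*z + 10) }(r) -8*exp(-2*r) /5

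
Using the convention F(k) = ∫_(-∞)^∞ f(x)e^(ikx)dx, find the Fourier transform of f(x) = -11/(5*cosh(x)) -11*pi/(5*cosh(pi*k/2))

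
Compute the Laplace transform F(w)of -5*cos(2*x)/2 -5*w/(2*w^2 + 8)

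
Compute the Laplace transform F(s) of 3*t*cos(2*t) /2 3*(s^2-4) /(2*(s^2 + 4) ^2) 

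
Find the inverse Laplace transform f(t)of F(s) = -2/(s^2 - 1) -2*sinh(t)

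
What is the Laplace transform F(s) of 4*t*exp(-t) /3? 4/(3*(s + 1) ^2) 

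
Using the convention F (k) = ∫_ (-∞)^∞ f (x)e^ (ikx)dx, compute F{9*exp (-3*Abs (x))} 54/ (k^2 + 9)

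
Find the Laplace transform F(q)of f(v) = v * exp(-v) (q + 1)^(-2)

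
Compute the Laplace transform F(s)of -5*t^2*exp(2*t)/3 -10/(3*(s - 2)^3)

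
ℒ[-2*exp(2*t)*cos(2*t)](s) 2*(2 - s)/((s - 2)^2 + 4)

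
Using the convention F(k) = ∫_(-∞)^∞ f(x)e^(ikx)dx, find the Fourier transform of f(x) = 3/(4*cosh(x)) 3*pi/(4*cosh(pi*k/2))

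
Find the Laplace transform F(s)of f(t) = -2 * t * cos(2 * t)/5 2 * (4 - s^2)/(5 * (s^2+4)^2)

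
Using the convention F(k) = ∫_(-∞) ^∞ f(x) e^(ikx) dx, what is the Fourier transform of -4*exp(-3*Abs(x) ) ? -24/(k^2 + 9) 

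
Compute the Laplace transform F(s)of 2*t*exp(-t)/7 2/(7*(s + 1)^2)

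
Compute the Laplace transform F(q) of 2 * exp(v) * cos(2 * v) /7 2 * (q - 1) /(7 * ((q - 1) ^2 + 4) ) 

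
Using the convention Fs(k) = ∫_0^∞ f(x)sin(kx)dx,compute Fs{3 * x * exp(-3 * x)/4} 9 * k/(2 * (k^2 + 9)^2)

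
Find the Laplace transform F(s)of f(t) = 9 9/s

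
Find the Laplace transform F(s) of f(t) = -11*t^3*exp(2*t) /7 -66/(7*(s - 2) ^4) 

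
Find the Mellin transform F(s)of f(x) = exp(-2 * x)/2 gamma(s)/(2 * 2^s)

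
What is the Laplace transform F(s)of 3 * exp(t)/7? 3/(7 * (s - 1))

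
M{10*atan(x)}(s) -5*pi*sec(pi*s/2)/s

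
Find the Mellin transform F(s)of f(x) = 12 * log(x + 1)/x -12 * pi * csc(pi * s)/(s - 1)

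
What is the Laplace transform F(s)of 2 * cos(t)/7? 2 * s/(7 * (s^2+1))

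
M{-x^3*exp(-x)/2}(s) -gamma(s + 3)/2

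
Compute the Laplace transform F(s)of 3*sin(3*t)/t 3*atan(3/s)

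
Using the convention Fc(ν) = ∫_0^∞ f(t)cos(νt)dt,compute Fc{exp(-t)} 1/(ν^2 + 1)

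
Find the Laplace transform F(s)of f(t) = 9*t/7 9/(7*s^2)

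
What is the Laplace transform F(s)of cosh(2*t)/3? s/(3*(s^2 - 4))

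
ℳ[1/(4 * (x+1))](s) pi * csc(pi * s)/4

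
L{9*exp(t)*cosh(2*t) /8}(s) 9*(s - 1) /(8*((s - 1) ^2 - 4) ) 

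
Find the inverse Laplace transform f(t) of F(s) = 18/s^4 3 * t^3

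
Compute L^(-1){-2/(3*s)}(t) -2/3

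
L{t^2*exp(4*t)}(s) 2/(s - 4)^3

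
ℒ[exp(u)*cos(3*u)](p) (p - 1) /((p - 1) ^2 + 9) 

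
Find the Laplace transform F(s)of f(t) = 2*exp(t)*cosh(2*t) 2*(s - 1)/((s - 1)^2-4)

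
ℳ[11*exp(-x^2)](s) 11*gamma(s/2)/2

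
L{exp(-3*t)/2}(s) 1/(2*(s + 3))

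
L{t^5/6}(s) 20/s^6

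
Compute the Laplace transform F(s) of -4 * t -4/s^2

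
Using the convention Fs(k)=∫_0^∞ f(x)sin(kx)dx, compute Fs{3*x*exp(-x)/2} 3*k/(k^2 + 1)^2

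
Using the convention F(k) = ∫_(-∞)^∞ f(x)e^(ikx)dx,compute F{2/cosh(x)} 2 * pi/cosh(pi * k/2)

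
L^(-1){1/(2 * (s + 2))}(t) exp(-2 * t)/2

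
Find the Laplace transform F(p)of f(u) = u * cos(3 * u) (p^2 - 9)/(p^2 + 9)^2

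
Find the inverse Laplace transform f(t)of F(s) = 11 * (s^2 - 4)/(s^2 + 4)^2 11 * t * cos(2 * t)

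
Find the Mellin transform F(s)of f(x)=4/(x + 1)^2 -4*pi*(s - 1)/sin(pi*s)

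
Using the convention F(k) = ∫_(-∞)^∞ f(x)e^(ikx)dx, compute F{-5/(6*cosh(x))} -5*pi/(6*cosh(pi*k/2))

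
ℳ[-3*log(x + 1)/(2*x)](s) 3*pi*csc(pi*s)/(2*(s - 1))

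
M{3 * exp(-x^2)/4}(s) 3 * gamma(s/2)/8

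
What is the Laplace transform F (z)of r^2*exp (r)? 2/ (z - 1)^3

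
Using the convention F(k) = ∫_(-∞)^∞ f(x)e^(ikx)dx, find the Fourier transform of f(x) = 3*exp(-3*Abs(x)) 18/(k^2+9)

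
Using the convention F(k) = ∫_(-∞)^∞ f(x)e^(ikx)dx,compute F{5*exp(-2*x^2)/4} 5*sqrt(2)*sqrt(pi)*exp(-k^2/8)/8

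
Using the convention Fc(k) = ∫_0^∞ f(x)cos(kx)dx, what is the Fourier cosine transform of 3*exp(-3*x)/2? 9/(2*(k^2 + 9))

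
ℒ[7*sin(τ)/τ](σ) 7*atan(1/σ)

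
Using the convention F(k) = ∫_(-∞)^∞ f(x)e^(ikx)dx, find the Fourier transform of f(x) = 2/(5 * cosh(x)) 2 * pi/(5 * cosh(pi * k/2))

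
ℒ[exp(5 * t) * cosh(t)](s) (s - 5)/((s - 5)^2 - 1)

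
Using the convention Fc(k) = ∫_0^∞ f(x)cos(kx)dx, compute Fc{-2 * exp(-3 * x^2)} -sqrt(3) * sqrt(pi) * exp(-k^2/12)/3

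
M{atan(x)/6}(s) -pi * sec(pi * s/2)/(12 * s)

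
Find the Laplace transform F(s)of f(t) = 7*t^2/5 14/(5*s^3)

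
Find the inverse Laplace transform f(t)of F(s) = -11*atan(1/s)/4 -11*sin(t)/(4*t)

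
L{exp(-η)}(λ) 1/(λ + 1)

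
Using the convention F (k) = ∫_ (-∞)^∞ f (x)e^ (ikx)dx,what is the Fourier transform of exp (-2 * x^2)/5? sqrt (2) * sqrt (pi) * exp (-k^2/8)/10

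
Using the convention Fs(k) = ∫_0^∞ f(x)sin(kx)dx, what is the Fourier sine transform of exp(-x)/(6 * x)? atan(k)/6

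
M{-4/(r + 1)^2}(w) 4*pi*(w - 1)/sin(pi*w)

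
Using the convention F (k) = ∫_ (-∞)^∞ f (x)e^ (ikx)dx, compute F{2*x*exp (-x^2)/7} I*sqrt (pi)*k*exp (-k^2/4)/7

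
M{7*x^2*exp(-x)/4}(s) 7*gamma(s+2)/4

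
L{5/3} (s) 5/ (3 * s) 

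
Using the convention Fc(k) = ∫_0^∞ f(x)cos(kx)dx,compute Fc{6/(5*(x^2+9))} pi*exp(-3*k)/5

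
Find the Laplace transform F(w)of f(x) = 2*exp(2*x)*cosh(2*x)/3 2*(w - 2)/(3*w*(w - 4))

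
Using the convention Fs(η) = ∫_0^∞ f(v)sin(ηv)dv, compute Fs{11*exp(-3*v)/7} 11*η/(7*(η^2+9))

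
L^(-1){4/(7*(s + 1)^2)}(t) 4*t*exp(-t)/7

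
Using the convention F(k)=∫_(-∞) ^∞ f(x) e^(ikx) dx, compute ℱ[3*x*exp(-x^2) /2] 3*I*sqrt(pi)*k*exp(-k^2/4) /4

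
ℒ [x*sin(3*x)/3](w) 2*w/(w^2 + 9)^2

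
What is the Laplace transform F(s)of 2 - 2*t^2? 2/s - 4/s^3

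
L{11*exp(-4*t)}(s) 11/(s + 4)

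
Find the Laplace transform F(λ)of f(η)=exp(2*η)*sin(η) 1/((λ - 2)^2 + 1)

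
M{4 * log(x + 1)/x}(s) -4 * pi * csc(pi * s)/(s - 1)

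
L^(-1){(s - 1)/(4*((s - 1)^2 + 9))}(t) exp(t)*cos(3*t)/4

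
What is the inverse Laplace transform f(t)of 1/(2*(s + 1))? exp(-t)/2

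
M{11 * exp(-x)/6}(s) 11 * gamma(s)/6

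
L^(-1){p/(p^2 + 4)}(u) cos(2*u)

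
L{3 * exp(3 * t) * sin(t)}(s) 3/((s - 3)^2+1)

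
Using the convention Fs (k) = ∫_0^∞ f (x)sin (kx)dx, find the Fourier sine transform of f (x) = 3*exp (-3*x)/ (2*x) 3*atan (k/3)/2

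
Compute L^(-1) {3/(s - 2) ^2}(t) 3*t*exp(2*t) 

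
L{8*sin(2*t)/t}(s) 8*atan(2/s)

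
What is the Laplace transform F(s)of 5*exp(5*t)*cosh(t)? 5*(s - 5)/((s - 5)^2 - 1)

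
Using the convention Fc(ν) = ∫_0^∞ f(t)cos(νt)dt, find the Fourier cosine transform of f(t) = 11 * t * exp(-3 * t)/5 11 * (9 - ν^2)/(5 * (ν^2+9)^2)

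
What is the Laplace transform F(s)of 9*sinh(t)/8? 9/(8*(s^2 - 1))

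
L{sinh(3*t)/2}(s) 3/(2*(s^2 - 9))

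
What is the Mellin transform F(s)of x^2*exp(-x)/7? gamma(s+2)/7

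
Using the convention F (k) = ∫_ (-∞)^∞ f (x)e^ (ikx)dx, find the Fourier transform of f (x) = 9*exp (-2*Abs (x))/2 18/ (k^2 + 4)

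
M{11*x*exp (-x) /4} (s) 11*gamma (s + 1) /4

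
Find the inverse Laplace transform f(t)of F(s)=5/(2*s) 5/2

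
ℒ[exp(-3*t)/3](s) 1/(3*(s+3))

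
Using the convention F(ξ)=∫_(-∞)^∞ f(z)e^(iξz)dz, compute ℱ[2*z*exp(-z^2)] I*sqrt(pi)*ξ*exp(-ξ^2/4)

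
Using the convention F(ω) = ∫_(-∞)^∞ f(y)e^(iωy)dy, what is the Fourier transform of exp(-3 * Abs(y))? 6/(ω^2 + 9)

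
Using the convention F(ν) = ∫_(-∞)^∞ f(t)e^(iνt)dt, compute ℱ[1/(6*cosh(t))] pi/(6*cosh(pi*ν/2))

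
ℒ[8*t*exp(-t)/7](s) 8/(7*(s + 1)^2)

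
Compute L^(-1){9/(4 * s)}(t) 9/4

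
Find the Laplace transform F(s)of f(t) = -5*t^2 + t s^(-2) - 10/s^3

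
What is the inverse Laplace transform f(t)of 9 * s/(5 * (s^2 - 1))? 9 * cosh(t)/5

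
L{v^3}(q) 6/q^4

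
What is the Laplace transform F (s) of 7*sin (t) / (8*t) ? 7*atan (1/s) /8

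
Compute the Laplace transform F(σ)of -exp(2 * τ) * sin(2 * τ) -2/((σ - 2)^2+4)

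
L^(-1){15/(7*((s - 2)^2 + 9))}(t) 5*exp(2*t)*sin(3*t)/7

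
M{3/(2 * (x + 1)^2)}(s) -3 * pi * (s - 1)/(2 * sin(pi * s))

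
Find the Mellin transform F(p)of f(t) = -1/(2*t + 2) -pi*csc(pi*p)/2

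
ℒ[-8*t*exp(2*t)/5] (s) -8/(5*(s - 2)^2)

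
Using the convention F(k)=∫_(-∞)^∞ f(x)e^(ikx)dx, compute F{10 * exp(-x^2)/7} 10 * sqrt(pi) * exp(-k^2/4)/7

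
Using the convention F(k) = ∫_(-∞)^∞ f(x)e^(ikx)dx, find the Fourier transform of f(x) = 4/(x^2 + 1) 4 * pi * exp(-Abs(k))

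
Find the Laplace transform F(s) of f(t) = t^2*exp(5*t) 2/(s - 5) ^3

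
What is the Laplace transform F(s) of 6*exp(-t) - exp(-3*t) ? 6/(s + 1) - 1/(s + 3) 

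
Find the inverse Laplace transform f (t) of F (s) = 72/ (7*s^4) 12*t^3/7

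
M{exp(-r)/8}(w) gamma(w)/8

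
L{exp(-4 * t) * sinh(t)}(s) 1/((s + 4)^2 - 1)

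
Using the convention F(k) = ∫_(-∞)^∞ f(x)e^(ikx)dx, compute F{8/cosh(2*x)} 4*pi/cosh(pi*k/4)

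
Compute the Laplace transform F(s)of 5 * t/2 5/(2 * s^2)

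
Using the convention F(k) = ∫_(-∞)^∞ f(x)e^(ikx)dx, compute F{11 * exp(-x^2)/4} 11 * sqrt(pi) * exp(-k^2/4)/4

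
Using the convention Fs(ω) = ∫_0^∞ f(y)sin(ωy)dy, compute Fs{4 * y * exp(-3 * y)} 24 * ω/(ω^2 + 9)^2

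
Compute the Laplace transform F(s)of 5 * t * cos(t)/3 5 * (s^2-1)/(3 * (s^2+1)^2)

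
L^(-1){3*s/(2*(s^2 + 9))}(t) 3*cos(3*t)/2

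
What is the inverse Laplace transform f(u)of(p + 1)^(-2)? u*exp(-u)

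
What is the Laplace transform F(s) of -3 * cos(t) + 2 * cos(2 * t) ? 2 * s/(s^2 + 4) - 3 * s/(s^2 + 1) 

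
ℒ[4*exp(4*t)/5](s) 4/(5*(s - 4))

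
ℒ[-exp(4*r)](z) -1/(z - 4) 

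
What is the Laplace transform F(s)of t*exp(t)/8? 1/(8*(s - 1)^2)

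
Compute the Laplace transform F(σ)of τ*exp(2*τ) (σ - 2)^(-2)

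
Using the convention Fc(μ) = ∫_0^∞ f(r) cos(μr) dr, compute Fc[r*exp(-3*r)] (9 - μ^2) /(μ^2 + 9) ^2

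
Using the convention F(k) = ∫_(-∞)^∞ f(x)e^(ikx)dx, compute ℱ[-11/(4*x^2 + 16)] -11*pi*exp(-2*Abs(k))/8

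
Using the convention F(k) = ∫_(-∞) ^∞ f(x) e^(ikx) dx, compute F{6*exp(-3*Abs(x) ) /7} 36/(7*(k^2 + 9) ) 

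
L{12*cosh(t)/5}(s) 12*s/(5*(s^2 - 1))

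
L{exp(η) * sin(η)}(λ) 1/((λ - 1)^2 + 1)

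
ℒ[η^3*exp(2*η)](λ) 6/(λ - 2)^4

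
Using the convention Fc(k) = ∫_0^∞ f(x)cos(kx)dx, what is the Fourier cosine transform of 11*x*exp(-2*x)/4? 11*(4 - k^2)/(4*(k^2 + 4)^2)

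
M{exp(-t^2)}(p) gamma(p/2)/2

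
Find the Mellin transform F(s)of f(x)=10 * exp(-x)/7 10 * gamma(s)/7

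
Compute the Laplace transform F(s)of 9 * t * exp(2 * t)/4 9/(4 * (s - 2)^2)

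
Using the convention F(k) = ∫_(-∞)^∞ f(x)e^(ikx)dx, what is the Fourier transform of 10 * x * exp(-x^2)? 5 * I * sqrt(pi) * k * exp(-k^2/4)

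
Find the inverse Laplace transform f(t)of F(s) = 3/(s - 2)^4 t^3*exp(2*t)/2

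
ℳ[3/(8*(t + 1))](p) 3*pi*csc(pi*p)/8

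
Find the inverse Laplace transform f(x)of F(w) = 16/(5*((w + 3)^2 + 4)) 8*exp(-3*x)*sin(2*x)/5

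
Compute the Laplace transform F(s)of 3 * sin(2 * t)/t 3 * atan(2/s)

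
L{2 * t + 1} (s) 2/s^2 + 1/s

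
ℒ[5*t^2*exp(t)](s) 10/(s - 1)^3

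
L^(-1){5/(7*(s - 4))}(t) 5*exp(4*t)/7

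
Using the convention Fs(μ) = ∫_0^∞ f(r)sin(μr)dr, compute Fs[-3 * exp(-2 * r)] -3 * μ/(μ^2+4)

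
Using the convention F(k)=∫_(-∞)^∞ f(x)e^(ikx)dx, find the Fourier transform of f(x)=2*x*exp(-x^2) I*sqrt(pi)*k*exp(-k^2/4)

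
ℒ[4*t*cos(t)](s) 4*(s^2-1)/(s^2 + 1)^2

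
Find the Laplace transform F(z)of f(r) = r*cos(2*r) (z^2 - 4)/(z^2 + 4)^2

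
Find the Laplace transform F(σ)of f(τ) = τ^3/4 3/(2 * σ^4)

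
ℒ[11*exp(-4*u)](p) 11/(p + 4)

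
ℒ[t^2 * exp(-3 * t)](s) 2/(s + 3)^3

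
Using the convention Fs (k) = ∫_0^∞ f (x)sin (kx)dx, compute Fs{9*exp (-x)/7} 9*k/ (7*(k^2 + 1))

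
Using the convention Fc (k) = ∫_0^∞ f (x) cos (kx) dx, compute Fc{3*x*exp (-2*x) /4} 3*(4 - k^2) / (4*(k^2 + 4) ^2) 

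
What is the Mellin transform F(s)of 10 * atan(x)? -5 * pi * sec(pi * s/2)/s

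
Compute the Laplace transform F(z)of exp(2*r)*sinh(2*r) 2/(z*(z - 4))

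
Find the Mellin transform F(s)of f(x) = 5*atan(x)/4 -5*pi*sec(pi*s/2)/(8*s)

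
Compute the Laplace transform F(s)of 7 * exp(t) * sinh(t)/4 7/(4 * s * (s - 2))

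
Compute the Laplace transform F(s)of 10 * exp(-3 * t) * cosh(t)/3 10 * (s + 3)/(3 * ((s + 3)^2 - 1))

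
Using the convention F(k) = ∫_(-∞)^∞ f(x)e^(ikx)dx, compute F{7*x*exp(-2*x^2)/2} 7*sqrt(2)*I*sqrt(pi)*k*exp(-k^2/8)/16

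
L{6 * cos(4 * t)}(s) 6 * s/(s^2 + 16)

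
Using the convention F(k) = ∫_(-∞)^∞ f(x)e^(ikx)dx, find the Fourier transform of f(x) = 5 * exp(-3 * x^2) 5 * sqrt(3) * sqrt(pi) * exp(-k^2/12)/3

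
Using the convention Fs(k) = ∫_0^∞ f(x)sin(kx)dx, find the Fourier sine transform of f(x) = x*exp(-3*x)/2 3*k/(k^2 + 9)^2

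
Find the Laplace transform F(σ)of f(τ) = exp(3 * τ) 1/(σ - 3)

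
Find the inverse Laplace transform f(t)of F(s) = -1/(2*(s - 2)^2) -t*exp(2*t)/2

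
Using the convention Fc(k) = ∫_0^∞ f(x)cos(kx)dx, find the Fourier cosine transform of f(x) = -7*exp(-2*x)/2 -7/(k^2 + 4)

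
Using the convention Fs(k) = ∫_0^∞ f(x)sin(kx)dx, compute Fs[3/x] 3*pi/2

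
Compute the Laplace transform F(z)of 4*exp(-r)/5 4/(5*(z+1))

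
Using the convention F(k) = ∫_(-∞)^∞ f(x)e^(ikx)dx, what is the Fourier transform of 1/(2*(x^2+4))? pi*exp(-2*Abs(k))/4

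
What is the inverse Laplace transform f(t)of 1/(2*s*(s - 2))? exp(t)*sinh(t)/2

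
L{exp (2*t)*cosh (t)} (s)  (s - 2)/ ( (s - 2)^2 - 1)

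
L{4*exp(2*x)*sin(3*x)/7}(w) 12/(7*((w - 2)^2+9))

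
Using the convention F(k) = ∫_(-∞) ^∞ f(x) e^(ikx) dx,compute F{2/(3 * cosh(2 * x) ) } pi/(3 * cosh(pi * k/4) ) 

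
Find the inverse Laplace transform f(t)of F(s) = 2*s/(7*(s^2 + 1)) 2*cos(t)/7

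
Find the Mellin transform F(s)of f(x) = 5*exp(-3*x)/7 5*gamma(s)/(7*3^s)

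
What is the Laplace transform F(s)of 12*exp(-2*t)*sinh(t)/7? 12/(7*((s + 2)^2 - 1))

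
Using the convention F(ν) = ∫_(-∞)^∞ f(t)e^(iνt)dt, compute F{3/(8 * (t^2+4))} 3 * pi * exp(-2 * Abs(ν))/16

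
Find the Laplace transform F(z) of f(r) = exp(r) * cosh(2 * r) (z - 1) /((z - 1) ^2-4) 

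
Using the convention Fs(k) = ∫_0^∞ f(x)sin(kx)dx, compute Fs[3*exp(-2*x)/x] 3*atan(k/2)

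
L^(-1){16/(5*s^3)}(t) 8*t^2/5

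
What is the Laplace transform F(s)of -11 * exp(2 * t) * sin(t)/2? -11/(2 * (s - 2)^2 + 2)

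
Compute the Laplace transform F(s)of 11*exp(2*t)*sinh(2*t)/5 22/(5*s*(s - 4))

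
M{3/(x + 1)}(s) 3*pi*csc(pi*s)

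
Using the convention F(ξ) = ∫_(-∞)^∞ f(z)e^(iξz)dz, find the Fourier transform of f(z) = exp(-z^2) sqrt(pi)*exp(-ξ^2/4)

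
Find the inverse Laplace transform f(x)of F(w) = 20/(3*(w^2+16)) 5*sin(4*x)/3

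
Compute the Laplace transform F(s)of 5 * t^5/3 200/s^6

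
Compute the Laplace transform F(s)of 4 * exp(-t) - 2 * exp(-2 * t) 4/(s + 1) - 2/(s + 2)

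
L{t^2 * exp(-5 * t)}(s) 2/(s + 5)^3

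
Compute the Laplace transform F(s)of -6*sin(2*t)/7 -12/(7*s^2 + 28)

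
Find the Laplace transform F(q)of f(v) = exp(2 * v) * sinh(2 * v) 2/(q * (q - 4))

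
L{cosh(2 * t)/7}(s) s/(7 * (s^2-4))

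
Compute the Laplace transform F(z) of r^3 6/z^4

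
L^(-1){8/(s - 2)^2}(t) 8 * t * exp(2 * t)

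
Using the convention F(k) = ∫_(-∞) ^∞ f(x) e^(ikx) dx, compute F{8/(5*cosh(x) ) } 8*pi/(5*cosh(pi*k/2) ) 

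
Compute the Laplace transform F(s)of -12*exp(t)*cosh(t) 12*(1 - s)/(s*(s - 2))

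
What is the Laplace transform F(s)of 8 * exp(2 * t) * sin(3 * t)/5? 24/(5 * ((s - 2)^2+9))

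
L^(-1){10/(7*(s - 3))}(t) 10*exp(3*t)/7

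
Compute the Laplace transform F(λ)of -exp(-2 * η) -1/(λ + 2)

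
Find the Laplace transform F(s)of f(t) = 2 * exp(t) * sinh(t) 2/(s * (s - 2))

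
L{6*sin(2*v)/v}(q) 6*atan(2/q)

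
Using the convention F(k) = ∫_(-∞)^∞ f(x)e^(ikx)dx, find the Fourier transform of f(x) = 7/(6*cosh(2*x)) 7*pi/(12*cosh(pi*k/4))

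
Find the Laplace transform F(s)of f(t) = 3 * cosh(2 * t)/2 3 * s/(2 * (s^2-4))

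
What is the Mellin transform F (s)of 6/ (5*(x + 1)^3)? 3*pi*(s - 2)*(s - 1)/ (5*sin (pi*s))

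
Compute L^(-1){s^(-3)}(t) t^2/2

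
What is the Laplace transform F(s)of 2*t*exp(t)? 2/(s - 1)^2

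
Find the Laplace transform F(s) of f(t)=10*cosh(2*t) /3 10*s/(3*(s^2 - 4) ) 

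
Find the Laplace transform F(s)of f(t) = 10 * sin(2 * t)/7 20/(7 * (s^2 + 4))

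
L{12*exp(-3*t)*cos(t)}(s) 12*(s + 3)/((s + 3)^2 + 1)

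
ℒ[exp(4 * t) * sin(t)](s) 1/((s - 4)^2 + 1)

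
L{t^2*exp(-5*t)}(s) 2/(s + 5)^3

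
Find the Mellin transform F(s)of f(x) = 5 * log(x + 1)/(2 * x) -5 * pi * csc(pi * s)/(2 * s - 2)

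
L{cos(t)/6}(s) s/(6*(s^2 + 1))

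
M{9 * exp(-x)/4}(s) 9 * gamma(s)/4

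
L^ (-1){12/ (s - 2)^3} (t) 6*t^2*exp (2*t)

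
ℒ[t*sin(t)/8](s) s/(4*(s^2 + 1)^2)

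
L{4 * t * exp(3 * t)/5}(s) 4/(5 * (s - 3)^2)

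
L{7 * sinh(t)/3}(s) 7/(3 * (s^2 - 1))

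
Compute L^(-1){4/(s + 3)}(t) 4*exp(-3*t)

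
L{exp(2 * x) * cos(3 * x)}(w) (w - 2)/((w - 2)^2 + 9)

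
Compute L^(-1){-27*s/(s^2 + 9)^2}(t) -9*t*sin(3*t)/2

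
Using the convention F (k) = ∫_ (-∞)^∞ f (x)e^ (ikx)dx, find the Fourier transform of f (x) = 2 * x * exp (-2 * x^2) sqrt (2) * I * sqrt (pi) * k * exp (-k^2/8)/4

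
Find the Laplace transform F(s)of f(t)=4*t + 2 2/s + 4/s^2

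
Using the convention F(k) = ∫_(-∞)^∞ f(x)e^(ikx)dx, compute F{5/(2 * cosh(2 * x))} 5 * pi/(4 * cosh(pi * k/4))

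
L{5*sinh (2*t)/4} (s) 5/ (2*(s^2 - 4))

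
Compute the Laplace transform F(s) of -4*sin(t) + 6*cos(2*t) 6*s/(s^2 + 4) - 4/(s^2 + 1) 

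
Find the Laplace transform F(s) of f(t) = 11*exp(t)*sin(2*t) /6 11/(3*((s - 1) ^2 + 4) ) 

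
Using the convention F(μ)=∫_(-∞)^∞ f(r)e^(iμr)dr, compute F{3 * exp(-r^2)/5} 3 * sqrt(pi) * exp(-μ^2/4)/5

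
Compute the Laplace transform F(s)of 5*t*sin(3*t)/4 15*s/(2*(s^2 + 9)^2)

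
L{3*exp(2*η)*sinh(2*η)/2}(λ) 3/(λ*(λ - 4))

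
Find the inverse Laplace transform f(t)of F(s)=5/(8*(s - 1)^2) 5*t*exp(t)/8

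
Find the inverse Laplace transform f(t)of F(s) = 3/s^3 3*t^2/2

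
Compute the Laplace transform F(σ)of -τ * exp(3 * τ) -1/(σ - 3)^2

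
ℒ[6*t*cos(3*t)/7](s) 6*(s^2 - 9)/(7*(s^2 + 9)^2)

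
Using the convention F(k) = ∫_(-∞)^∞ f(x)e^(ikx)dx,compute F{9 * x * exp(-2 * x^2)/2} 9 * sqrt(2) * I * sqrt(pi) * k * exp(-k^2/8)/16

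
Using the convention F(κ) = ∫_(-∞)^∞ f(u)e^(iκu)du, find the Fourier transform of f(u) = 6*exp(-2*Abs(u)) 24/(κ^2 + 4)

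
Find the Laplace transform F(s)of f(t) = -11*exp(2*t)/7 -11/(7*s - 14)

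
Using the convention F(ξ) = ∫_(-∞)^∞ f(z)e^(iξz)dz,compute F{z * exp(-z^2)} I * sqrt(pi) * ξ * exp(-ξ^2/4)/2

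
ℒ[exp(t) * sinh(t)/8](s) 1/(8 * s * (s - 2))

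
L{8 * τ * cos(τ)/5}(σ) 8 * (σ^2 - 1)/(5 * (σ^2 + 1)^2)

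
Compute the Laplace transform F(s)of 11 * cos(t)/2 11 * s/(2 * (s^2 + 1))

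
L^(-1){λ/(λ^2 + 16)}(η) cos(4*η)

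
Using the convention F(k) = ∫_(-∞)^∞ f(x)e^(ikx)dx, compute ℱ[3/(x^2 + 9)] pi * exp(-3 * Abs(k))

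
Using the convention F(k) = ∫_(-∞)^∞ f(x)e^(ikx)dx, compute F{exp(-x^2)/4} sqrt(pi)*exp(-k^2/4)/4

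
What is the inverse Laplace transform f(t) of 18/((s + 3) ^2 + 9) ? 6*exp(-3*t)*sin(3*t) 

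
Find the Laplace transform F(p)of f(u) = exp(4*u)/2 1/(2*(p - 4))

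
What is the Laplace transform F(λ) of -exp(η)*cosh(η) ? (1 - λ) /(λ*(λ - 2) ) 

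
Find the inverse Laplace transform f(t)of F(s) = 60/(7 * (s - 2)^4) 10 * t^3 * exp(2 * t)/7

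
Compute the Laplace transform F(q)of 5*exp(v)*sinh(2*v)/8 5/(4*((q - 1)^2 - 4))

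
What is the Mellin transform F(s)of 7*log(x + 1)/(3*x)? -7*pi*csc(pi*s)/(3*s - 3)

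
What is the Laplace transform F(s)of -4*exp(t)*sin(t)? -4/((s - 1)^2+1)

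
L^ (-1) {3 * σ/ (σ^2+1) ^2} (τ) 3 * τ * sin (τ) /2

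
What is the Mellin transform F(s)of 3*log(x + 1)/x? -3*pi*csc(pi*s)/(s - 1)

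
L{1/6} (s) 1/ (6*s) 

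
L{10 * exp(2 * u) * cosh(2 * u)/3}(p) 10 * (p - 2)/(3 * p * (p - 4))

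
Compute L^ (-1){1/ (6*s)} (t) 1/6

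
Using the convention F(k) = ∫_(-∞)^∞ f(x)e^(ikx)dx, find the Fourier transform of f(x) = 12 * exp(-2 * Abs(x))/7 48/(7 * (k^2 + 4))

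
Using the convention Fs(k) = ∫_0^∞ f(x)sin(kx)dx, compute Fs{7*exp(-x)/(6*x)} 7*atan(k)/6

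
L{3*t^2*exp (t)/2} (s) 3/ (s - 1)^3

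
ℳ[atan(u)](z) -pi * sec(pi * z/2)/(2 * z)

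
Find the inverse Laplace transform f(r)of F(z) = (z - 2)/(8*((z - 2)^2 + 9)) exp(2*r)*cos(3*r)/8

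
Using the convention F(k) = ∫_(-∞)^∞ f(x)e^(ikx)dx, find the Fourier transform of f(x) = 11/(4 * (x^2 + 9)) 11 * pi * exp(-3 * Abs(k))/12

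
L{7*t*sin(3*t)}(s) 42*s/(s^2 + 9)^2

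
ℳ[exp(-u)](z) gamma(z) 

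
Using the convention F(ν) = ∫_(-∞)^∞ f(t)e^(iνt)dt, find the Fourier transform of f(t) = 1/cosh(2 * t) pi/(2 * cosh(pi * ν/4))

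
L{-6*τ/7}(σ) -6/(7*σ^2)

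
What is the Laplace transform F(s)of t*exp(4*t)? (s - 4)^(-2)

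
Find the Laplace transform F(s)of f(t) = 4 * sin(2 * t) 8/(s^2 + 4)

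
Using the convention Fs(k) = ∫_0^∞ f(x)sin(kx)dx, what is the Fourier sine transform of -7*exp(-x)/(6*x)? -7*atan(k)/6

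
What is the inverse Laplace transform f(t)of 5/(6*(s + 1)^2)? 5*t*exp(-t)/6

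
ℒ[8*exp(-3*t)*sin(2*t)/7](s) 16/(7*((s + 3)^2 + 4))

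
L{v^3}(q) 6/q^4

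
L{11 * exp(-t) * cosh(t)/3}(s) 11 * (s + 1)/(3 * s * (s + 2))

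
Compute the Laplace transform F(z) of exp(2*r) 1/(z - 2) 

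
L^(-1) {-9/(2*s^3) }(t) -9*t^2/4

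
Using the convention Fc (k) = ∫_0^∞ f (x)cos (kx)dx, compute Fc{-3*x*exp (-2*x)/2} 3*(k^2 - 4)/ (2*(k^2 + 4)^2)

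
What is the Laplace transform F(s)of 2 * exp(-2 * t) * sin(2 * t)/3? 4/(3 * ((s + 2)^2 + 4))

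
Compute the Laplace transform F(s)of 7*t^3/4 21/(2*s^4)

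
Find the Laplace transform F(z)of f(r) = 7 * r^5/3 280/z^6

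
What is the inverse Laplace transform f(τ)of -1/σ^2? -τ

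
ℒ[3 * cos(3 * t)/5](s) 3 * s/(5 * (s^2 + 9))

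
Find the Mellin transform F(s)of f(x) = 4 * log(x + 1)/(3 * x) -4 * pi * csc(pi * s)/(3 * s - 3)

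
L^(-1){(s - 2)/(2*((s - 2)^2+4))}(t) exp(2*t)*cos(2*t)/2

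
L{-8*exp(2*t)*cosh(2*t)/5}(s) 8*(2 - s)/(5*s*(s - 4))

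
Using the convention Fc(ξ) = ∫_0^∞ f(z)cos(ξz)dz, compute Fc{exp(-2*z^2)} sqrt(2)*sqrt(pi)*exp(-ξ^2/8)/4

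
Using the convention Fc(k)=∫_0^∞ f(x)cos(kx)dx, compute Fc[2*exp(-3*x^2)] sqrt(3)*sqrt(pi)*exp(-k^2/12)/3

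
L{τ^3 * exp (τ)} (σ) 6/ (σ - 1)^4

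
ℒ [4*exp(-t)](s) 4/(s + 1) 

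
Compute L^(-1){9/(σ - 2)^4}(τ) 3*τ^3*exp(2*τ)/2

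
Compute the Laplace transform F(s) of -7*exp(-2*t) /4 -7/(4*s + 8) 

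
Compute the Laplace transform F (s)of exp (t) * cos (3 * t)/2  (s - 1)/ (2 * ( (s - 1)^2 + 9))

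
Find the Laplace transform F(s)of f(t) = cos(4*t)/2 s/(2*(s^2 + 16))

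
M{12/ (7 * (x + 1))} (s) 12 * pi * csc (pi * s)/7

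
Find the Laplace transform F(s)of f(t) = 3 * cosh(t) 3 * s/(s^2-1)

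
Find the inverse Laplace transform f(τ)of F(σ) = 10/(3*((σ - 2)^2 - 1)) 10*exp(2*τ)*sinh(τ)/3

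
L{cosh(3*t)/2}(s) s/(2*(s^2 - 9))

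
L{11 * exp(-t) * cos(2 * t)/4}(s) 11 * (s+1)/(4 * ((s+1)^2+4))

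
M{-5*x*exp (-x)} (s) -5*gamma (s+1)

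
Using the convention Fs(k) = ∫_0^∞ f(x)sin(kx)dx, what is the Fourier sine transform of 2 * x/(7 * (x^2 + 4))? pi * exp(-2 * k)/7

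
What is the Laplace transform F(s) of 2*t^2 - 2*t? 4/s^3 - 2/s^2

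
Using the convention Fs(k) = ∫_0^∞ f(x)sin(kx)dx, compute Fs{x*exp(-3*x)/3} 2*k/(k^2+9)^2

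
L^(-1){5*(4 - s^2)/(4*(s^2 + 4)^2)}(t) -5*t*cos(2*t)/4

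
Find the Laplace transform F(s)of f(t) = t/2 1/(2 * s^2)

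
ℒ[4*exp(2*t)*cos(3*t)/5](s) 4*(s - 2)/(5*((s - 2)^2+9))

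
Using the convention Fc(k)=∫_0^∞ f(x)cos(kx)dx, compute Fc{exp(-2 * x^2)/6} sqrt(2) * sqrt(pi) * exp(-k^2/8)/24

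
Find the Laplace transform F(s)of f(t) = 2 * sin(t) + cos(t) 2/(s^2 + 1) + s/(s^2 + 1)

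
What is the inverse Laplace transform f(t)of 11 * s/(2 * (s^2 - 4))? 11 * cosh(2 * t)/2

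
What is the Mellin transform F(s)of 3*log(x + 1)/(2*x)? -3*pi*csc(pi*s)/(2*s - 2)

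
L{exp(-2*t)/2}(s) 1/(2*(s + 2))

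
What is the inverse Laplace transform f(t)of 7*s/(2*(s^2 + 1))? 7*cos(t)/2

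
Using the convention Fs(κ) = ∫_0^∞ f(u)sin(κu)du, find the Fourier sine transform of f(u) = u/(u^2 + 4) pi*exp(-2*κ)/2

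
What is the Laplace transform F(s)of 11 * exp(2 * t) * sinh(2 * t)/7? 22/(7 * s * (s - 4))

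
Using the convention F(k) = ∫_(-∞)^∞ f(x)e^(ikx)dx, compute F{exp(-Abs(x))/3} 2/(3*(k^2 + 1))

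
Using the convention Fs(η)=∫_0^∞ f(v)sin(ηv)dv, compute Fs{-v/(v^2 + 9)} -pi*exp(-3*η)/2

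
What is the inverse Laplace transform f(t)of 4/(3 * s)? 4/3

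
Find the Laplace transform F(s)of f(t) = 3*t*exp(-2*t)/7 3/(7*(s + 2)^2)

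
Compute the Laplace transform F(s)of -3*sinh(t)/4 -3/(4*s^2 - 4)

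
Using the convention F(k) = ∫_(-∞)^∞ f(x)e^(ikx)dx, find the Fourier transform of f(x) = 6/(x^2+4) 3*pi*exp(-2*Abs(k))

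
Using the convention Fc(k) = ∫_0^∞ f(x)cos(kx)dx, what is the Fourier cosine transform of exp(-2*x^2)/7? sqrt(2)*sqrt(pi)*exp(-k^2/8)/28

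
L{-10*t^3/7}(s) -60/(7*s^4)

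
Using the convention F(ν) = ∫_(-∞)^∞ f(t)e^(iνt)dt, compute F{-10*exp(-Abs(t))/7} -20/(7*ν^2 + 7)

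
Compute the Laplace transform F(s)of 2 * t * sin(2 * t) 8 * s/(s^2 + 4)^2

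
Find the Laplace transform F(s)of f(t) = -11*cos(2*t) -11*s/(s^2 + 4)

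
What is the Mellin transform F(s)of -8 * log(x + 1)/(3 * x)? 8 * pi * csc(pi * s)/(3 * (s - 1))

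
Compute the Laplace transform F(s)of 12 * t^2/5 24/(5 * s^3)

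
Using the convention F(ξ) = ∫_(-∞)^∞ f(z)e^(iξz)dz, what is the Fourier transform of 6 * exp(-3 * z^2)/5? 2 * sqrt(3) * sqrt(pi) * exp(-ξ^2/12)/5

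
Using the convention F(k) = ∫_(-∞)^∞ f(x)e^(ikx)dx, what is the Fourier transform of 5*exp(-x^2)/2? 5*sqrt(pi)*exp(-k^2/4)/2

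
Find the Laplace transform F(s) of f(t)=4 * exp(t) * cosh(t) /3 4 * (s - 1) /(3 * s * (s - 2) ) 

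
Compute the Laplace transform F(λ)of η λ^(-2)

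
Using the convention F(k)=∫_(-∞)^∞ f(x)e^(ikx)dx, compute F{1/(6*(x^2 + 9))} pi*exp(-3*Abs(k))/18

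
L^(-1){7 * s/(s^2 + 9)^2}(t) 7 * t * sin(3 * t)/6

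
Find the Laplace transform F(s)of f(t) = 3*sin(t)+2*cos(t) 2*s/(s^2+1)+3/(s^2+1)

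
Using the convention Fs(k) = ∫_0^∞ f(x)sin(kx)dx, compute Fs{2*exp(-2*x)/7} 2*k/(7*(k^2+4))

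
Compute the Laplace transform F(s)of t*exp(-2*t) (s + 2)^(-2)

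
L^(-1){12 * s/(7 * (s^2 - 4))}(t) 12 * cosh(2 * t)/7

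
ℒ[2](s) 2/s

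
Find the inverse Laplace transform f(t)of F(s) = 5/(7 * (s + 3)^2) 5 * t * exp(-3 * t)/7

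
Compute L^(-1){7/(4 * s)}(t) 7/4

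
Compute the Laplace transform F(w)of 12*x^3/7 72/(7*w^4)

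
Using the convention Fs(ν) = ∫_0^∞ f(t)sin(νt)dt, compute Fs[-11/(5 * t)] -11 * pi/10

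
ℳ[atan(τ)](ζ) -pi*sec(pi*ζ/2)/(2*ζ)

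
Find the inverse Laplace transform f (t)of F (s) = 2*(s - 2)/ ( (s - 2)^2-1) 2*exp (2*t)*cosh (t)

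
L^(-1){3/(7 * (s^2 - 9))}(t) sinh(3 * t)/7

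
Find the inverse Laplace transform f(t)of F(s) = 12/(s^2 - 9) 4*sinh(3*t)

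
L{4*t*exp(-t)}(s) 4/(s + 1)^2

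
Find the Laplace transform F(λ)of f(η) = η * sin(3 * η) 6 * λ/(λ^2+9)^2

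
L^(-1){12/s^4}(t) 2*t^3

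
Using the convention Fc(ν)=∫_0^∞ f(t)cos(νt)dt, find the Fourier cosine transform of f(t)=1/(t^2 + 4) pi * exp(-2 * ν)/4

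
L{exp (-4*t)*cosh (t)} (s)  (s + 4)/ ( (s + 4)^2 - 1)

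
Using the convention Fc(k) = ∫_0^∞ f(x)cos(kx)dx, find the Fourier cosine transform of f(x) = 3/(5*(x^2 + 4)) 3*pi*exp(-2*k)/20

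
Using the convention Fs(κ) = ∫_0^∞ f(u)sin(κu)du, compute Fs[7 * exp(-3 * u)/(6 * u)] 7 * atan(κ/3)/6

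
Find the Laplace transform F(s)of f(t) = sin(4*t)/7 4/(7*(s^2 + 16))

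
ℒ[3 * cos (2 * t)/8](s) 3 * s/ (8 * (s^2 + 4))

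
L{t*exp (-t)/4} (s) 1/ (4*(s + 1)^2)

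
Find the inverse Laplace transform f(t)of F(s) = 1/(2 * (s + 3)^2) t * exp(-3 * t)/2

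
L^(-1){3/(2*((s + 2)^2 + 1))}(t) 3*exp(-2*t)*sin(t)/2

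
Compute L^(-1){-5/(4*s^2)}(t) -5*t/4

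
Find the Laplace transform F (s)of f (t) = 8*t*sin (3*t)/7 48*s/ (7*(s^2 + 9)^2)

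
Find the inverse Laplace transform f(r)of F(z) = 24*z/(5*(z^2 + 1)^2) 12*r*sin(r)/5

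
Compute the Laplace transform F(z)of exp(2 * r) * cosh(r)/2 (z - 2)/(2 * ((z - 2)^2 - 1))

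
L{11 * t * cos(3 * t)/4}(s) 11 * (s^2-9)/(4 * (s^2+9)^2)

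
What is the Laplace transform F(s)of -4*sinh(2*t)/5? -8/(5*s^2 - 20)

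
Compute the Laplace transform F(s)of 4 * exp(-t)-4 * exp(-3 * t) 4/(s + 1)-4/(s + 3)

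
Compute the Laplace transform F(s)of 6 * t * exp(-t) 6/(s + 1)^2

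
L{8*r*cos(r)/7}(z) 8*(z^2 - 1)/(7*(z^2 + 1)^2)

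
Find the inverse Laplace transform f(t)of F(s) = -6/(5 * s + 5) -6 * exp(-t)/5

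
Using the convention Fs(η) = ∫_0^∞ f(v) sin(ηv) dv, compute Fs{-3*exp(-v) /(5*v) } -3*atan(η) /5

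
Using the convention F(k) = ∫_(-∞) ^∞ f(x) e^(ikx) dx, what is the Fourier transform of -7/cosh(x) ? -7*pi/cosh(pi*k/2) 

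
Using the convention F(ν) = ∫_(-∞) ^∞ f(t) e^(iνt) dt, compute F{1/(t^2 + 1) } pi * exp(-Abs(ν) ) 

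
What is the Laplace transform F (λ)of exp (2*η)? 1/ (λ - 2)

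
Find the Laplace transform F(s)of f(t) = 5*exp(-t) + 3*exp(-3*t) 5/(s + 1) + 3/(s + 3)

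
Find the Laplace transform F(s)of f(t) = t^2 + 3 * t 2/s^3 + 3/s^2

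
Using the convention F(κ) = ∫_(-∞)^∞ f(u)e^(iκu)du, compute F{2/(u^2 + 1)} 2 * pi * exp(-Abs(κ))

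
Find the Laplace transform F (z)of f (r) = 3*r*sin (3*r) 18*z/ (z^2 + 9)^2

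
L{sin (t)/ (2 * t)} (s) atan (1/s)/2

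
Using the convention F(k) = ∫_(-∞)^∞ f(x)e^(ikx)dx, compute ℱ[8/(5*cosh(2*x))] 4*pi/(5*cosh(pi*k/4))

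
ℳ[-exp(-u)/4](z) -gamma(z)/4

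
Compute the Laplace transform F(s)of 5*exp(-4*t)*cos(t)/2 5*(s + 4)/(2*((s + 4)^2 + 1))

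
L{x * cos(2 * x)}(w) (w^2 - 4)/(w^2+4)^2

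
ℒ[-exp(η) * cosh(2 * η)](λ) (1 - λ)/((λ - 1)^2 - 4)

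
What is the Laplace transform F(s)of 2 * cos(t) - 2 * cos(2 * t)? 2 * s/(s^2+1) - 2 * s/(s^2+4)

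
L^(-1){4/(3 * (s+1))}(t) 4 * exp(-t)/3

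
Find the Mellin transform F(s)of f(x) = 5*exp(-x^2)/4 5*gamma(s/2)/8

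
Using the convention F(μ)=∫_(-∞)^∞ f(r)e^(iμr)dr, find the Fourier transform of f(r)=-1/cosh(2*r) -pi/(2*cosh(pi*μ/4))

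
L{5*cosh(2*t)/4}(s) 5*s/(4*(s^2 - 4))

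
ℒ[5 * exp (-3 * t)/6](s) 5/ (6 * (s+3))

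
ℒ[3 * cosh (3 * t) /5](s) 3 * s/ (5 * (s^2 - 9) ) 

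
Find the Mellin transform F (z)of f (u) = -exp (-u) -gamma (z)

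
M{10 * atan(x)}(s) -5 * pi * sec(pi * s/2)/s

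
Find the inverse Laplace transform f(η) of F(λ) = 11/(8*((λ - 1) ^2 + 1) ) 11*exp(η)*sin(η) /8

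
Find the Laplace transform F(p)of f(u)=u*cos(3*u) (p^2 - 9)/(p^2+9)^2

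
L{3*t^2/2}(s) 3/s^3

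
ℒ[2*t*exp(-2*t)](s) 2/(s + 2)^2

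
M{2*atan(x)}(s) -pi*sec(pi*s/2)/s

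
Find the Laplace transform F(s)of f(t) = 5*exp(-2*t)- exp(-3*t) 5/(s + 2) - 1/(s + 3)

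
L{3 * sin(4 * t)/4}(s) 3/(s^2 + 16)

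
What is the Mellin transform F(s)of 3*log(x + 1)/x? -3*pi*csc(pi*s)/(s - 1)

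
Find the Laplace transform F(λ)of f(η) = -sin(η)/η -atan(1/λ)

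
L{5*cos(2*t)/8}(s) 5*s/(8*(s^2 + 4))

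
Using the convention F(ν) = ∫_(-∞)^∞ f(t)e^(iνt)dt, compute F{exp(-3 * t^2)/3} sqrt(3) * sqrt(pi) * exp(-ν^2/12)/9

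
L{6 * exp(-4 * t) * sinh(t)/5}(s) 6/(5 * ((s + 4)^2 - 1))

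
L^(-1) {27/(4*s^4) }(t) 9*t^3/8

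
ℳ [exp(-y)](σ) gamma(σ)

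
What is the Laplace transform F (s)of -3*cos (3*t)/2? -3*s/ (2*s^2 + 18)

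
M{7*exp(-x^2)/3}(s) 7*gamma(s/2)/6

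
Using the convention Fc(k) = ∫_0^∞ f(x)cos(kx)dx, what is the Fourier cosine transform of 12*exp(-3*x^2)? 2*sqrt(3)*sqrt(pi)*exp(-k^2/12)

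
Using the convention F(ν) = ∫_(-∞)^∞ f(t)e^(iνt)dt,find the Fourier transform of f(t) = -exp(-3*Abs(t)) -6/(ν^2 + 9)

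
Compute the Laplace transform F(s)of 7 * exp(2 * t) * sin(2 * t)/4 7/(2 * ((s - 2)^2+4))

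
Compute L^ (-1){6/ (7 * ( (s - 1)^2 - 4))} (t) 3 * exp (t) * sinh (2 * t)/7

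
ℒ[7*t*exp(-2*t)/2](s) 7/(2*(s + 2)^2)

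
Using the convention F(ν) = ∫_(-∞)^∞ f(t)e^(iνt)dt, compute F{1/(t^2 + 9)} pi*exp(-3*Abs(ν))/3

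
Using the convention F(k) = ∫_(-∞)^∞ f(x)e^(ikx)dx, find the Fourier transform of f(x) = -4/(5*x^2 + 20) -2*pi*exp(-2*Abs(k))/5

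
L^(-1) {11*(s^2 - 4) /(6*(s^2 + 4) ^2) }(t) 11*t*cos(2*t) /6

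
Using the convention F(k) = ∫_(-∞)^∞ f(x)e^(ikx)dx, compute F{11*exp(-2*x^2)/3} 11*sqrt(2)*sqrt(pi)*exp(-k^2/8)/6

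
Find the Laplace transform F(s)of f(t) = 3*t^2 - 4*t 6/s^3 - 4/s^2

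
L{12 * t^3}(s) 72/s^4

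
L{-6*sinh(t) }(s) -6/(s^2-1) 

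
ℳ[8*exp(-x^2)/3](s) 4*gamma(s/2)/3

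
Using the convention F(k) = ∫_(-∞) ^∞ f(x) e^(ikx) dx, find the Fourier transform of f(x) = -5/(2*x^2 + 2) -5*pi*exp(-Abs(k) ) /2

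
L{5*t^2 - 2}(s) 10/s^3 - 2/s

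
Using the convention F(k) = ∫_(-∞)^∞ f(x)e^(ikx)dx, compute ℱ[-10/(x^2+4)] -5*pi*exp(-2*Abs(k))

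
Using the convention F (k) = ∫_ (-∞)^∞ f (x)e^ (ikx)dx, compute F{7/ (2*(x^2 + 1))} 7*pi*exp (-Abs (k))/2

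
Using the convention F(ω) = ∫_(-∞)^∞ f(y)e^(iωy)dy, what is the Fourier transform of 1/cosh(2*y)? pi/(2*cosh(pi*ω/4))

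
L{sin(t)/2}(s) 1/(2*(s^2 + 1))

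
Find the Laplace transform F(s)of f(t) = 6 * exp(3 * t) 6/(s - 3)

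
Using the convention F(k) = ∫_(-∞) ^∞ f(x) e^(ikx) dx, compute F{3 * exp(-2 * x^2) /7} 3 * sqrt(2) * sqrt(pi) * exp(-k^2/8) /14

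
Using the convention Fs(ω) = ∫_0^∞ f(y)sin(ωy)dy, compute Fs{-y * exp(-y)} -2 * ω/(ω^2 + 1)^2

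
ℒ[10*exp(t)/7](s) 10/(7*(s - 1))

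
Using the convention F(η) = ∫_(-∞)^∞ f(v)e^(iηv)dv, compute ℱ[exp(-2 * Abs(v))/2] 2/(η^2 + 4)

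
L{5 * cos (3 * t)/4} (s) 5 * s/ (4 * (s^2+9))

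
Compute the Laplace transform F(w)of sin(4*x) 4/(w^2 + 16)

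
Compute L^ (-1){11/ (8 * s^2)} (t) 11 * t/8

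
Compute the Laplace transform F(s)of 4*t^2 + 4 4/s + 8/s^3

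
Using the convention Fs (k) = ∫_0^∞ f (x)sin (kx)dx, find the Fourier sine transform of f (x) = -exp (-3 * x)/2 -k/ (2 * k^2 + 18)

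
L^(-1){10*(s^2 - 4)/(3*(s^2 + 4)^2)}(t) 10*t*cos(2*t)/3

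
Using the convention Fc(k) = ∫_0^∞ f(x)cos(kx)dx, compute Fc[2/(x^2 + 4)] pi * exp(-2 * k)/2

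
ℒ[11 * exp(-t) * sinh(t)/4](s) 11/(4 * s * (s + 2))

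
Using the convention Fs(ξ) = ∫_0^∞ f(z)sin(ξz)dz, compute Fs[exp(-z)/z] atan(ξ)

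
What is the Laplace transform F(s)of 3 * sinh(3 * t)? 9/(s^2 - 9)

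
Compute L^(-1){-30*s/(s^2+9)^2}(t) -5*t*sin(3*t)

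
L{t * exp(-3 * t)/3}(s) 1/(3 * (s + 3)^2)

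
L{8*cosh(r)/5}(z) 8*z/(5*(z^2 - 1))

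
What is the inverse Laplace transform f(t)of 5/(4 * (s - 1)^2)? 5 * t * exp(t)/4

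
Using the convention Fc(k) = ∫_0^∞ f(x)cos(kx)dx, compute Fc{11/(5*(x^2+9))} 11*pi*exp(-3*k)/30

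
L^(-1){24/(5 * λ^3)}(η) 12 * η^2/5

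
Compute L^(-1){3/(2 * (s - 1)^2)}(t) 3 * t * exp(t)/2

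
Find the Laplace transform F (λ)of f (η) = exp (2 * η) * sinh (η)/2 1/ (2 * ( (λ - 2)^2 - 1))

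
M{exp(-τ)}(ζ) gamma(ζ)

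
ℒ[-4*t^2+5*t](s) 5/s^2 - 8/s^3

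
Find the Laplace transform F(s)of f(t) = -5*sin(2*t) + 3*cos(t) 3*s/(s^2 + 1) - 10/(s^2 + 4)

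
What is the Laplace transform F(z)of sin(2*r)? 2/(z^2 + 4)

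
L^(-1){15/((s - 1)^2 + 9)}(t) 5*exp(t)*sin(3*t)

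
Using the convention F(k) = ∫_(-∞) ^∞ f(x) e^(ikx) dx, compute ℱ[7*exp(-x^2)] 7*sqrt(pi)*exp(-k^2/4) 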